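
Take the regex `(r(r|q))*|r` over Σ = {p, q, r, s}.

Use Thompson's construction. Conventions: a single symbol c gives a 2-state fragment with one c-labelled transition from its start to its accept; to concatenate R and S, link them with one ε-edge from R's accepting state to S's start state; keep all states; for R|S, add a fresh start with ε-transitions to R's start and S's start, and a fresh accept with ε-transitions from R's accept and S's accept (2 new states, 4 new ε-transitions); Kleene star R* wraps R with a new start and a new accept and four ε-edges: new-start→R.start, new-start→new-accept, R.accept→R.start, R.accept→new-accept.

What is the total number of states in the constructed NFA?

14

Bottom-up over the parse tree:
Each of the 4 symbol leaves contributes a 2-state fragment.
  r|q — 6 states
  r(r|q) — 8 states
  (r(r|q))* — 10 states
  (r(r|q))*|r — 14 states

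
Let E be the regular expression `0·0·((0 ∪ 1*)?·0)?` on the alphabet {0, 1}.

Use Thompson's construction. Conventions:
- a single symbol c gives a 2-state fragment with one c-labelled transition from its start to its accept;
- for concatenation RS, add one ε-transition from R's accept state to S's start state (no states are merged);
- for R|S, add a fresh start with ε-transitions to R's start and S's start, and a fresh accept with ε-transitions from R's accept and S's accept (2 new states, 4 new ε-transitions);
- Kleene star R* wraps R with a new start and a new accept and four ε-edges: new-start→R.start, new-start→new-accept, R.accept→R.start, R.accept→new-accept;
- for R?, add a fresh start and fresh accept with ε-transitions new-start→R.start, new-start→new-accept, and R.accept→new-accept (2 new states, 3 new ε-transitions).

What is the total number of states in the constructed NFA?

18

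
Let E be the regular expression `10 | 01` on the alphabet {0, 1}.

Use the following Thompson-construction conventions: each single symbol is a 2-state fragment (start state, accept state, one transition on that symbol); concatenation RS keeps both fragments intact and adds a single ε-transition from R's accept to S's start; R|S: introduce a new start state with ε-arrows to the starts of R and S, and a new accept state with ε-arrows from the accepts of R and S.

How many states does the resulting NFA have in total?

By structural recursion:
Each of the 4 symbol leaves contributes a 2-state fragment.
  10 — 4 states
  01 — 4 states
  10 | 01 — 10 states

10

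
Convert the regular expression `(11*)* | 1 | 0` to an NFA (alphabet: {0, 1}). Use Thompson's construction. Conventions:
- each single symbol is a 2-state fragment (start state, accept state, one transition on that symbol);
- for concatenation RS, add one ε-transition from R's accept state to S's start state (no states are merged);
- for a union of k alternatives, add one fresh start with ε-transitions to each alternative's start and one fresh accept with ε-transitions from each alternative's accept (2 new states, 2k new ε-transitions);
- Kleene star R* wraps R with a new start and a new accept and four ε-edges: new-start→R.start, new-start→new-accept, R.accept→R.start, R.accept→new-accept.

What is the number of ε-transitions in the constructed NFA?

15

Building bottom-up:
Each of the 4 symbol leaves contributes 0 ε-transitions.
  1* — 4 ε-transitions
  11* — 5 ε-transitions
  (11*)* — 9 ε-transitions
  (11*)* | 1 | 0 — 15 ε-transitions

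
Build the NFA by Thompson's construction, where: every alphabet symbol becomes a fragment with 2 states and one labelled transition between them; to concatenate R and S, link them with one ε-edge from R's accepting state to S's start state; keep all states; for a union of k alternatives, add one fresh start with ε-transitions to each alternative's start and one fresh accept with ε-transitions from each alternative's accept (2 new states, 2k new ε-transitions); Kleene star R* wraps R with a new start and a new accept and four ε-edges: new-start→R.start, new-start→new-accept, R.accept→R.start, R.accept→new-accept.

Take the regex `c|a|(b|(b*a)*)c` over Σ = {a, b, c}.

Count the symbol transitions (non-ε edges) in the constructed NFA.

Building bottom-up:
Each of the 6 symbol leaves contributes exactly 1 symbol transition.
  b* : 1 symbol transition
  b*a : 2 symbol transitions
  (b*a)* : 2 symbol transitions
  b|(b*a)* : 3 symbol transitions
  (b|(b*a)*)c : 4 symbol transitions
  c|a|(b|(b*a)*)c : 6 symbol transitions

6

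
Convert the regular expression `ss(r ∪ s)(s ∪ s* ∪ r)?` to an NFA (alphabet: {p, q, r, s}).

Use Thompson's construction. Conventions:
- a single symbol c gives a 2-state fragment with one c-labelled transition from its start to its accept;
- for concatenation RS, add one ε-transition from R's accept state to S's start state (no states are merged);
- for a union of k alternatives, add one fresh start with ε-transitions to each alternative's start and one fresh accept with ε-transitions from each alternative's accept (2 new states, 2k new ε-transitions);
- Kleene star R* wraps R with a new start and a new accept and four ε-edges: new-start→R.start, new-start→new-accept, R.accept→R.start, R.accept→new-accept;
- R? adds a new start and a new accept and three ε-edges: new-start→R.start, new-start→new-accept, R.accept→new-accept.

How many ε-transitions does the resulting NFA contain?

20

By structural recursion:
Each of the 7 symbol leaves contributes 0 ε-transitions.
  r ∪ s — 4 ε-transitions
  s* — 4 ε-transitions
  s ∪ s* ∪ r — 10 ε-transitions
  (s ∪ s* ∪ r)? — 13 ε-transitions
  ss(r ∪ s)(s ∪ s* ∪ r)? — 20 ε-transitions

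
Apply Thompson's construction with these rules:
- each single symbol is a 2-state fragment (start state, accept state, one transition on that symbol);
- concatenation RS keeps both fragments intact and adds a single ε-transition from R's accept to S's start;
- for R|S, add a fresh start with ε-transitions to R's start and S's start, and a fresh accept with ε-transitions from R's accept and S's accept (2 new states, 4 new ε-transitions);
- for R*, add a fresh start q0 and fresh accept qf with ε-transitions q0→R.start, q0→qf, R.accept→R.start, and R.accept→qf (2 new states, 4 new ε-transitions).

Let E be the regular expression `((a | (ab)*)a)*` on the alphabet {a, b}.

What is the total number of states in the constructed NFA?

14

Recursing over subexpressions:
Each of the 4 symbol leaves contributes a 2-state fragment.
  ab = 4 states
  (ab)* = 6 states
  a | (ab)* = 10 states
  (a | (ab)*)a = 12 states
  ((a | (ab)*)a)* = 14 states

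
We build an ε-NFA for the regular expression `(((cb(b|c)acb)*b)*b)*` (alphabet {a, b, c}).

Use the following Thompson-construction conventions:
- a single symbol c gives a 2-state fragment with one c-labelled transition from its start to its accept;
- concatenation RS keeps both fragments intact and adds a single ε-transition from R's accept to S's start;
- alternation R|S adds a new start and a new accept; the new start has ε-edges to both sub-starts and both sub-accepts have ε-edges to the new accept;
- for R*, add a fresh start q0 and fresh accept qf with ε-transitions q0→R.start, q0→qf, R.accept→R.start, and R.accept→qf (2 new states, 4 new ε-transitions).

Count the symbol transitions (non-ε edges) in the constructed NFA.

9

Bottom-up over the parse tree:
Each of the 9 symbol leaves contributes exactly 1 symbol transition.
  b|c → 2 symbol transitions
  cb(b|c)acb → 7 symbol transitions
  (cb(b|c)acb)* → 7 symbol transitions
  (cb(b|c)acb)*b → 8 symbol transitions
  ((cb(b|c)acb)*b)* → 8 symbol transitions
  ((cb(b|c)acb)*b)*b → 9 symbol transitions
  (((cb(b|c)acb)*b)*b)* → 9 symbol transitions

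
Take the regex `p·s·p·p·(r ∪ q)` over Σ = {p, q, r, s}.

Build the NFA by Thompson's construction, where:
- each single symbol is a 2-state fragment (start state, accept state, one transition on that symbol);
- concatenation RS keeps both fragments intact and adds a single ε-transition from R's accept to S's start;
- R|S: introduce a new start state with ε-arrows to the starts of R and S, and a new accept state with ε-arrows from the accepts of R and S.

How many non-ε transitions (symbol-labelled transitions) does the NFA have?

6

Bottom-up over the parse tree:
Each of the 6 symbol leaves contributes exactly 1 symbol transition.
  r ∪ q — 2 symbol transitions
  p·s·p·p·(r ∪ q) — 6 symbol transitions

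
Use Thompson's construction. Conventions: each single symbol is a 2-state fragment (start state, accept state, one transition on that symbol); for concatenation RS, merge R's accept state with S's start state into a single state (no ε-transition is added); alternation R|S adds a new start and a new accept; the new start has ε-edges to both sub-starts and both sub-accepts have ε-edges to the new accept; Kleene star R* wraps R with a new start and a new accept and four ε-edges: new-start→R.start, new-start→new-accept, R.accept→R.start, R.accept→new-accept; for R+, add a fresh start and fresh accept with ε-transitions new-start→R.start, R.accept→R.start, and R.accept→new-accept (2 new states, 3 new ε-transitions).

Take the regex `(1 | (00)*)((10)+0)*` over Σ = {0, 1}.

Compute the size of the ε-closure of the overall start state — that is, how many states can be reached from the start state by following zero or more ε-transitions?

9

Work bottom-up. For each fragment F, track |ε-closure(F.start)| and whether F's accept lies in that closure (i.e. whether F accepts ε). A single-symbol fragment has closure size 1 and does not accept ε.
  00 : |closure| equals the left operand's closure size = 1 (its accept is not ε-reachable, so the closure stops there)
  (00)* : |closure| = 1 (new start) + 1 (body) + 1 (new accept) = 3
  1 | (00)* : |closure| = 1 (new start) + (1 + 3) + 1 (new accept, since some branch ε-reaches its own accept) = 6
  10 : same as the first factor's closure: |closure| = 1
  (10)+ : new start ε-reaches only the body's start; the new accept needs a symbol first: |closure| = 1 + 1 = 2
  (10)+0 : same as the first factor's closure: |closure| = 2
  ((10)+0)* : new start has ε-edges to the inner start and to the new accept, so |closure| = 2 + 2 = 4
  (1 | (00)*)((10)+0)* : the left operand accepts ε, so the closure extends into the next operand (the shared merged state is already counted); |closure| = 6 + (4−1) = 9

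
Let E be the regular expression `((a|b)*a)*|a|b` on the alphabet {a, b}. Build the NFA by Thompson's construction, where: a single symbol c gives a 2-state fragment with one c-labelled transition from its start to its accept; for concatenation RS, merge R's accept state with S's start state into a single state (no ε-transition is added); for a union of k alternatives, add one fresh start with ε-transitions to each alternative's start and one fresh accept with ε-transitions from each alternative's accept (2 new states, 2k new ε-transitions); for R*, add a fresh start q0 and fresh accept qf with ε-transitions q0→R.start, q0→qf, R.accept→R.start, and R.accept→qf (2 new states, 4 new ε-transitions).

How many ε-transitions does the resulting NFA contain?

18

Bottom-up over the parse tree:
Each of the 5 symbol leaves contributes 0 ε-transitions.
  a|b → 4 ε-transitions
  (a|b)* → 8 ε-transitions
  (a|b)*a → 8 ε-transitions
  ((a|b)*a)* → 12 ε-transitions
  ((a|b)*a)*|a|b → 18 ε-transitions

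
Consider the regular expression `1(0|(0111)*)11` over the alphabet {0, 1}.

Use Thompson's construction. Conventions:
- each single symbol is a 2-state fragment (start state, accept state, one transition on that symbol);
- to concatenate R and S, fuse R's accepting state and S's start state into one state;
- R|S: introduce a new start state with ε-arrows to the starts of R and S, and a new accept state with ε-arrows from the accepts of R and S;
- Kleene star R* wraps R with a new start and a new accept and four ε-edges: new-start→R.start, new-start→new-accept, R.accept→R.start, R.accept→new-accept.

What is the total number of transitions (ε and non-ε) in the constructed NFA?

Bottom-up over the parse tree:
Each of the 8 symbol leaves contributes 1 transition (1 symbol, 0 ε).
  0111 → 4 transitions (4 symbol, 0 ε)
  (0111)* → 8 transitions (4 symbol, 4 ε)
  0|(0111)* → 13 transitions (5 symbol, 8 ε)
  1(0|(0111)*)11 → 16 transitions (8 symbol, 8 ε)

16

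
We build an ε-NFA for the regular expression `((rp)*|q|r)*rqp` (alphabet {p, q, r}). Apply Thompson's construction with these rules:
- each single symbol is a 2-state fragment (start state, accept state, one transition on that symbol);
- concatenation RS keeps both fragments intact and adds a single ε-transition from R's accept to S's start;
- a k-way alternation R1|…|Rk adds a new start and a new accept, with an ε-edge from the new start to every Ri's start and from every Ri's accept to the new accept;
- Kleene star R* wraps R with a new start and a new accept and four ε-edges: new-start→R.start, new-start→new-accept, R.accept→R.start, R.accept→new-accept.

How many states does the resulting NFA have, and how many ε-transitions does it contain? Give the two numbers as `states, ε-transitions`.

Per subexpression:
Each of the 7 symbol leaves contributes 2 states and 0 ε-transitions.
  rp → 4 states, 1 ε-transition
  (rp)* → 6 states, 5 ε-transitions
  (rp)*|q|r → 12 states, 11 ε-transitions
  ((rp)*|q|r)* → 14 states, 15 ε-transitions
  ((rp)*|q|r)*rqp → 20 states, 18 ε-transitions

20, 18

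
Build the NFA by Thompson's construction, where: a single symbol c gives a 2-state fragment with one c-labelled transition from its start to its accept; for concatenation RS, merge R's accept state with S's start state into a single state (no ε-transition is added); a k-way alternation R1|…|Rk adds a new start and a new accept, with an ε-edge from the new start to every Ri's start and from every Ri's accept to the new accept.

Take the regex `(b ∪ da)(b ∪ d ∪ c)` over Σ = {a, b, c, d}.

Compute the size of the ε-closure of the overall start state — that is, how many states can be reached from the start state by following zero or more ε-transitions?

3

Compute the ε-closure size of each fragment's start state recursively; a symbol fragment's start has no outgoing ε-edge, so its closure is just itself (size 1).
  da → same as the first factor's closure: |closure| = 1
  b ∪ da → |closure| = 1 + 1 + 1 = 3 (the new accept is not ε-reachable since no branch accepts ε)
  b ∪ d ∪ c → new start ε-reaches every alternative's start; none of them accept ε, so the new accept is not reached: |closure| = 1 + 1 + 1 + 1 = 4
  (b ∪ da)(b ∪ d ∪ c) → same as the first factor's closure: |closure| = 3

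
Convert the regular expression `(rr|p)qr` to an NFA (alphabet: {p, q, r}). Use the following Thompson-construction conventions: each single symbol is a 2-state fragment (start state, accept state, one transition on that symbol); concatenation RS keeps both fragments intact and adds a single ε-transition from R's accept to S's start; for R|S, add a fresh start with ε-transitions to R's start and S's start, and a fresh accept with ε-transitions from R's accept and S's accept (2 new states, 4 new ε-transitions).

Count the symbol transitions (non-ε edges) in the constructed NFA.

5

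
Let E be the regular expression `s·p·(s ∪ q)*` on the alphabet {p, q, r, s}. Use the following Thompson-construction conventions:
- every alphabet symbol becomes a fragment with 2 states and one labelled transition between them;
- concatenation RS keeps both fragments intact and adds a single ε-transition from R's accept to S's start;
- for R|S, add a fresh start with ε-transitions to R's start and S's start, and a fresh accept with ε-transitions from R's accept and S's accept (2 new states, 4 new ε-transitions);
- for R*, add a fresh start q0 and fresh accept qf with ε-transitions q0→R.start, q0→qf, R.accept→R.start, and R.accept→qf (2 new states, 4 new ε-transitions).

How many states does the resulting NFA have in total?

12

Recursing over subexpressions:
Each of the 4 symbol leaves contributes a 2-state fragment.
  s ∪ q → 6 states
  (s ∪ q)* → 8 states
  s·p·(s ∪ q)* → 12 states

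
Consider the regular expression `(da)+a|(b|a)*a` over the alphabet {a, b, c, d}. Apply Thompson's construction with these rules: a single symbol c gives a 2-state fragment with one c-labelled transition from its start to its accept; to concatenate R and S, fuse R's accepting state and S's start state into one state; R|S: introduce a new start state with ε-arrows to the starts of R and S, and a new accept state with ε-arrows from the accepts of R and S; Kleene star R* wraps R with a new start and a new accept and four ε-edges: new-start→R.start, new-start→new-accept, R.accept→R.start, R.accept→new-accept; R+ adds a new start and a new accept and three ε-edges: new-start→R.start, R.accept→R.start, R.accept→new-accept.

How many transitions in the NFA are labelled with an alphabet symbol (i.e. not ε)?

Recursing over subexpressions:
Each of the 6 symbol leaves contributes exactly 1 symbol transition.
  da — 2 symbol transitions
  (da)+ — 2 symbol transitions
  (da)+a — 3 symbol transitions
  b|a — 2 symbol transitions
  (b|a)* — 2 symbol transitions
  (b|a)*a — 3 symbol transitions
  (da)+a|(b|a)*a — 6 symbol transitions

6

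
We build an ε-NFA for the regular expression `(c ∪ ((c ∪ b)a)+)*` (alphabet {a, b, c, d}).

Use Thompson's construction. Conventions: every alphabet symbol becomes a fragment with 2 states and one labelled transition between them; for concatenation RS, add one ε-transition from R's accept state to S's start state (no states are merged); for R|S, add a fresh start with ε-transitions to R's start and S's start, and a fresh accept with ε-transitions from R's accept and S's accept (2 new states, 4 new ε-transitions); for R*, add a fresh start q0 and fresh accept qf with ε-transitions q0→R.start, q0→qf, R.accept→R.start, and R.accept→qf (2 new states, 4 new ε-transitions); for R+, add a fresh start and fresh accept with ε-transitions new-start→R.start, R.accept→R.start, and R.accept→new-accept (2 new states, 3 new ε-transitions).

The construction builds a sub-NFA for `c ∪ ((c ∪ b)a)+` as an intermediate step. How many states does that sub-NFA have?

14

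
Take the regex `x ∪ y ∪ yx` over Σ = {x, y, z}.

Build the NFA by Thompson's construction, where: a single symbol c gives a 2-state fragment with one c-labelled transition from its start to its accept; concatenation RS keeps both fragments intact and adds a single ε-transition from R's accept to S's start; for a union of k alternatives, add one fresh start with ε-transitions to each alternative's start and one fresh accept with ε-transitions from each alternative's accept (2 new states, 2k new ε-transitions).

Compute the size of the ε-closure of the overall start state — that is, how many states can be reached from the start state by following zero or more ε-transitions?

Work bottom-up. For each fragment F, track |ε-closure(F.start)| and whether F's accept lies in that closure (i.e. whether F accepts ε). A single-symbol fragment has closure size 1 and does not accept ε.
  yx : same as the first factor's closure: |ε-closure| = 1
  x ∪ y ∪ yx : |ε-closure| = 1 + 1 + 1 + 1 = 4 (the new accept is not ε-reachable since no branch accepts ε)

4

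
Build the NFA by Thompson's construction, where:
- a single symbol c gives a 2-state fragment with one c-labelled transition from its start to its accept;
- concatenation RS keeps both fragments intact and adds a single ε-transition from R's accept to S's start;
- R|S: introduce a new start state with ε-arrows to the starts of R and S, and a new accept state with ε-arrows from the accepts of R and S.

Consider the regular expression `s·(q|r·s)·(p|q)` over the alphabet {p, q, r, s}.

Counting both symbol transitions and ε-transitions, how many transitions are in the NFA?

17

By structural recursion:
Each of the 6 symbol leaves contributes 1 transition (1 symbol, 0 ε).
  r·s — 3 transitions (2 symbol, 1 ε)
  q|r·s — 8 transitions (3 symbol, 5 ε)
  p|q — 6 transitions (2 symbol, 4 ε)
  s·(q|r·s)·(p|q) — 17 transitions (6 symbol, 11 ε)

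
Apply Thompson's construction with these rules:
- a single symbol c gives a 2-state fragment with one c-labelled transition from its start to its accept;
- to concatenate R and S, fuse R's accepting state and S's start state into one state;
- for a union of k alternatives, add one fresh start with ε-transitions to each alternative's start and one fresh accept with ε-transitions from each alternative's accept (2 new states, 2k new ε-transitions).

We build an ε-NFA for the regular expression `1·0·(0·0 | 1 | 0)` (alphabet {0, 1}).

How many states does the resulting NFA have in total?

Building bottom-up:
Each of the 6 symbol leaves contributes a 2-state fragment.
  0·0 = 3 states
  0·0 | 1 | 0 = 9 states
  1·0·(0·0 | 1 | 0) = 11 states

11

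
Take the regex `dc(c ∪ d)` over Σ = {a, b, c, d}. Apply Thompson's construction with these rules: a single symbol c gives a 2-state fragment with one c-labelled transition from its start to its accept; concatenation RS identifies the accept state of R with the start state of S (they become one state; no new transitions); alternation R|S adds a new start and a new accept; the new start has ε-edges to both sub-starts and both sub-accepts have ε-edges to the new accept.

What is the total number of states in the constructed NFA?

Per subexpression:
Each of the 4 symbol leaves contributes a 2-state fragment.
  c ∪ d — 6 states
  dc(c ∪ d) — 8 states

8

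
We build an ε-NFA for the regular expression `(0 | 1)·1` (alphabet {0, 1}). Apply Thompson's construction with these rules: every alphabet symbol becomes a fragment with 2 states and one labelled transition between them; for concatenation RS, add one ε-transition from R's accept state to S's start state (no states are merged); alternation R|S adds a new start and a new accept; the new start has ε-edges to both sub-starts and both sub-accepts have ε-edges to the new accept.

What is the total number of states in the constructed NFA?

Building bottom-up:
Each of the 3 symbol leaves contributes a 2-state fragment.
  0 | 1 → 6 states
  (0 | 1)·1 → 8 states

8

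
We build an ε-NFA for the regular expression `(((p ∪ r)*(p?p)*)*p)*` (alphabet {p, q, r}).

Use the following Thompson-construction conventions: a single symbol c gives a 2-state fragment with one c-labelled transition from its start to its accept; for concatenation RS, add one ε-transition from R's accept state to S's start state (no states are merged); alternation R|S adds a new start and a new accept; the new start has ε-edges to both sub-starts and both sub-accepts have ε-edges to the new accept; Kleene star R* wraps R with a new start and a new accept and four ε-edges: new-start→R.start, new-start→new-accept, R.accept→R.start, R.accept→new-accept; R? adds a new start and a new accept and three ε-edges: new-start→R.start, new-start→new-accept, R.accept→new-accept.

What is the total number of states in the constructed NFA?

Per subexpression:
Each of the 5 symbol leaves contributes a 2-state fragment.
  p ∪ r — 6 states
  (p ∪ r)* — 8 states
  p? — 4 states
  p?p — 6 states
  (p?p)* — 8 states
  (p ∪ r)*(p?p)* — 16 states
  ((p ∪ r)*(p?p)*)* — 18 states
  ((p ∪ r)*(p?p)*)*p — 20 states
  (((p ∪ r)*(p?p)*)*p)* — 22 states

22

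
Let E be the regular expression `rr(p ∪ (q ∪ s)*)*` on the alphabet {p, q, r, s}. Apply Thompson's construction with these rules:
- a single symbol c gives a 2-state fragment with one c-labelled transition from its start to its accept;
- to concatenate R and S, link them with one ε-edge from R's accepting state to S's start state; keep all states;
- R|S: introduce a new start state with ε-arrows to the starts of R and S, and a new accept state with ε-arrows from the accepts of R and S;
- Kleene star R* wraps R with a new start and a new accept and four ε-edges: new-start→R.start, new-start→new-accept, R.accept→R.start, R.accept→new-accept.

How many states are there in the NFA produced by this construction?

18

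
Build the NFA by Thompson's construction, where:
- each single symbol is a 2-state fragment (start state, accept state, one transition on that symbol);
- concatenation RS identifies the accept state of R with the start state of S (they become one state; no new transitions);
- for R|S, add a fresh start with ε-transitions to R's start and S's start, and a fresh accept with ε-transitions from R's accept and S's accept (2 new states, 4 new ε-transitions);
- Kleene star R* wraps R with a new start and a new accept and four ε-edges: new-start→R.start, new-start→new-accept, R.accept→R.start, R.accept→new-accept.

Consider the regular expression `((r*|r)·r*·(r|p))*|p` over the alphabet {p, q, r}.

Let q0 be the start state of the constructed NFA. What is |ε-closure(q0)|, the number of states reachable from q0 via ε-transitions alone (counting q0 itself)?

15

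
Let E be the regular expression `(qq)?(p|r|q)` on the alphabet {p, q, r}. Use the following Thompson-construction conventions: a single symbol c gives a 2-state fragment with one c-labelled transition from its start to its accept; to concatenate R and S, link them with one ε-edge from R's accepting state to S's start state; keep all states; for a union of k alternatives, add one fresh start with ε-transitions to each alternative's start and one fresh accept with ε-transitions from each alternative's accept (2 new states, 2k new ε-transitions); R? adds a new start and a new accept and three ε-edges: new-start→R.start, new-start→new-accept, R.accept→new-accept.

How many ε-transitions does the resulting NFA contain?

11

Building bottom-up:
Each of the 5 symbol leaves contributes 0 ε-transitions.
  qq → 1 ε-transition
  (qq)? → 4 ε-transitions
  p|r|q → 6 ε-transitions
  (qq)?(p|r|q) → 11 ε-transitions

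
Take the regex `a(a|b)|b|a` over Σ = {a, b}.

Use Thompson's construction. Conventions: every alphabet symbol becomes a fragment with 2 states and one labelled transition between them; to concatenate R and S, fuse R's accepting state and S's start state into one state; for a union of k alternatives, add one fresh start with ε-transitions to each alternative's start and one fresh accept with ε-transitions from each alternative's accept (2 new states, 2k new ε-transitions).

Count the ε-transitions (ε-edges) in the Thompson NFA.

Bottom-up over the parse tree:
Each of the 5 symbol leaves contributes 0 ε-transitions.
  a|b → 4 ε-transitions
  a(a|b) → 4 ε-transitions
  a(a|b)|b|a → 10 ε-transitions

10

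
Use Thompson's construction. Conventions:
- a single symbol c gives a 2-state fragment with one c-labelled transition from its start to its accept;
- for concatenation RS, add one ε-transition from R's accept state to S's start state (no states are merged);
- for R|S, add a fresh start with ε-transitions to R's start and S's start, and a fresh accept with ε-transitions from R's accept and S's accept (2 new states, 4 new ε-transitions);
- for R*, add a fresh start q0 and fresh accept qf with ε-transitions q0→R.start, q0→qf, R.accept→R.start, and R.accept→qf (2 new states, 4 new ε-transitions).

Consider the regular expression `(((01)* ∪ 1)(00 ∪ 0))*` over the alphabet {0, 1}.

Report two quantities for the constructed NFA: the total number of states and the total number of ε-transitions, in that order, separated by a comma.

Bottom-up over the parse tree:
Each of the 6 symbol leaves contributes 2 states and 0 ε-transitions.
  01 = 4 states, 1 ε-transition
  (01)* = 6 states, 5 ε-transitions
  (01)* ∪ 1 = 10 states, 9 ε-transitions
  00 = 4 states, 1 ε-transition
  00 ∪ 0 = 8 states, 5 ε-transitions
  ((01)* ∪ 1)(00 ∪ 0) = 18 states, 15 ε-transitions
  (((01)* ∪ 1)(00 ∪ 0))* = 20 states, 19 ε-transitions

20, 19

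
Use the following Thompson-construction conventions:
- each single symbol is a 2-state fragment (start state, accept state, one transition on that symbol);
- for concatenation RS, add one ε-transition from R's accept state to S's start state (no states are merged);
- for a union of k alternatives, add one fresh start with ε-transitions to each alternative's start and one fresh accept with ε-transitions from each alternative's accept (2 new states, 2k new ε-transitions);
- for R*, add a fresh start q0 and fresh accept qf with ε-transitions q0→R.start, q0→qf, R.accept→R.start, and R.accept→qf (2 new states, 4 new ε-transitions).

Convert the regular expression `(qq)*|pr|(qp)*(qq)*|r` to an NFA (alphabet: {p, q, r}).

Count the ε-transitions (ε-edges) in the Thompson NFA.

25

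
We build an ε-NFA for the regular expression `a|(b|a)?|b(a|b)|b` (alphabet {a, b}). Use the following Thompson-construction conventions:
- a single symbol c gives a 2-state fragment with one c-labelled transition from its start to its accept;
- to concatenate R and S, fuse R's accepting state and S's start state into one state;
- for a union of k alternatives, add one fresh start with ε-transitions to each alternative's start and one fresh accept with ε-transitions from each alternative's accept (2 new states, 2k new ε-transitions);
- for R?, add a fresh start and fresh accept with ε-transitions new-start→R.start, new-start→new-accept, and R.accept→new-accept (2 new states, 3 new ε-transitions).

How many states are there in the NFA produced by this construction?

Per subexpression:
Each of the 7 symbol leaves contributes a 2-state fragment.
  b|a — 6 states
  (b|a)? — 8 states
  a|b — 6 states
  b(a|b) — 7 states
  a|(b|a)?|b(a|b)|b — 21 states

21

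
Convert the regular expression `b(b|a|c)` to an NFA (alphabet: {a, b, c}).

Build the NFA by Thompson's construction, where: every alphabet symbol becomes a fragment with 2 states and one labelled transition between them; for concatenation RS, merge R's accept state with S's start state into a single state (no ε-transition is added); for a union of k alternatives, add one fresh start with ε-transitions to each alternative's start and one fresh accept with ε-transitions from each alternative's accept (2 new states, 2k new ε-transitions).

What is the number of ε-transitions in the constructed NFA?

6

Recursing over subexpressions:
Each of the 4 symbol leaves contributes 0 ε-transitions.
  b|a|c = 6 ε-transitions
  b(b|a|c) = 6 ε-transitions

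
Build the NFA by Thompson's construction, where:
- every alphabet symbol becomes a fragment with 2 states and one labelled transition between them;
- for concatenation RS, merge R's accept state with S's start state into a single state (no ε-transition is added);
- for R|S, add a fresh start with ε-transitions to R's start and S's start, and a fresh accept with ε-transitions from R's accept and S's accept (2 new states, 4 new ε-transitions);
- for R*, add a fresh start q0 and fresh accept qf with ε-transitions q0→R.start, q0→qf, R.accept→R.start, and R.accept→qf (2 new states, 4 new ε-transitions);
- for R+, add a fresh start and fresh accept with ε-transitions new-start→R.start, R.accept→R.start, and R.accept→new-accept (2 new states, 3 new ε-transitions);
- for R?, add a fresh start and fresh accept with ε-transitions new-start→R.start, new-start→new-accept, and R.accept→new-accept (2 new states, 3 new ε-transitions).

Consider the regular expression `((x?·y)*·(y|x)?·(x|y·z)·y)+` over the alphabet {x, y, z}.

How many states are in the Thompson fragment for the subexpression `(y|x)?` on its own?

Fragment for `(y|x)?`:
Each of the 2 symbol leaves contributes a 2-state fragment.
  y|x : 6 states
  (y|x)? : 8 states

8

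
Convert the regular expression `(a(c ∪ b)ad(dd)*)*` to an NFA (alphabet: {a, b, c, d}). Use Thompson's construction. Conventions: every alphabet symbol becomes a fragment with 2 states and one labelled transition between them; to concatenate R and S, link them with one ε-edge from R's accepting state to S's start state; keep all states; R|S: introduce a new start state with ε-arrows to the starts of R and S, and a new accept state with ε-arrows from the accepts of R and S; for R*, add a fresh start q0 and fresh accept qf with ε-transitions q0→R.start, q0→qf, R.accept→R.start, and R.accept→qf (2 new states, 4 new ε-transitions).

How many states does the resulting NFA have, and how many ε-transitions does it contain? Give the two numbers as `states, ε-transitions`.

20, 17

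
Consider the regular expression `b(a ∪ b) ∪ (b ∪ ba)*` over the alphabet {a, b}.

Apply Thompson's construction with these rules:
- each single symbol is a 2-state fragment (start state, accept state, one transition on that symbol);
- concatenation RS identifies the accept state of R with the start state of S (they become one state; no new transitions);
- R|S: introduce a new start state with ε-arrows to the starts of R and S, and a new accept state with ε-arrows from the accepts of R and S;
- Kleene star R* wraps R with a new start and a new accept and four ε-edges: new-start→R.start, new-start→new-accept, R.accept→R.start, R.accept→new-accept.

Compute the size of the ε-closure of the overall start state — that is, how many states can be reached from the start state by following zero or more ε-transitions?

8

Work bottom-up. For each fragment F, track |ε-closure(F.start)| and whether F's accept lies in that closure (i.e. whether F accepts ε). A single-symbol fragment has closure size 1 and does not accept ε.
  a ∪ b — |closure| = 1 + 1 + 1 = 3 (the new accept is not ε-reachable since no branch accepts ε)
  b(a ∪ b) — same as the first factor's closure: |closure| = 1
  ba — same as the first factor's closure: |closure| = 1
  b ∪ ba — |closure| = 1 + 1 + 1 = 3 (the new accept is not ε-reachable since no branch accepts ε)
  (b ∪ ba)* — the star's fresh start ε-reaches both the body's start and the fresh accept: |closure| = 2 + 3 = 5
  b(a ∪ b) ∪ (b ∪ ba)* — |closure| = 1 (new start) + (1 + 5) + 1 (new accept, since some branch ε-reaches its own accept) = 8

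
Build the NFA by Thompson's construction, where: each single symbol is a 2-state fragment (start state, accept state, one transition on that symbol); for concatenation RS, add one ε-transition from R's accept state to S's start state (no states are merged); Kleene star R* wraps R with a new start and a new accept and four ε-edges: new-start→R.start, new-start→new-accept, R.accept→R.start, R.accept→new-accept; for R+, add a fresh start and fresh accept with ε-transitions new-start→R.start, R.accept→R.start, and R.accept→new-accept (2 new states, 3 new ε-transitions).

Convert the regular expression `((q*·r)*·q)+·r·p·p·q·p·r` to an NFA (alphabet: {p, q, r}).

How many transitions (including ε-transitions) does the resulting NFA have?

Per subexpression:
Each of the 9 symbol leaves contributes 1 transition (1 symbol, 0 ε).
  q* : 5 transitions (1 symbol, 4 ε)
  q*·r : 7 transitions (2 symbol, 5 ε)
  (q*·r)* : 11 transitions (2 symbol, 9 ε)
  (q*·r)*·q : 13 transitions (3 symbol, 10 ε)
  ((q*·r)*·q)+ : 16 transitions (3 symbol, 13 ε)
  ((q*·r)*·q)+·r·p·p·q·p·r : 28 transitions (9 symbol, 19 ε)

28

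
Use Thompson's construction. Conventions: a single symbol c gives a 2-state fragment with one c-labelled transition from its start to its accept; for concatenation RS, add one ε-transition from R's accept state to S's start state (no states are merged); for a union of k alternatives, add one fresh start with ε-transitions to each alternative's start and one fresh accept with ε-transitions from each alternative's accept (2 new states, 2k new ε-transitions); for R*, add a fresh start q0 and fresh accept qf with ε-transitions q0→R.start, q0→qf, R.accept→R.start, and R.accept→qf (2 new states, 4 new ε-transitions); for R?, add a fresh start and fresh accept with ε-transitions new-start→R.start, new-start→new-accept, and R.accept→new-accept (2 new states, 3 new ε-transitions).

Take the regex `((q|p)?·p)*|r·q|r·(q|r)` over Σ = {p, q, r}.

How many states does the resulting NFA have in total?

Recursing over subexpressions:
Each of the 8 symbol leaves contributes a 2-state fragment.
  q|p : 6 states
  (q|p)? : 8 states
  (q|p)?·p : 10 states
  ((q|p)?·p)* : 12 states
  r·q : 4 states
  q|r : 6 states
  r·(q|r) : 8 states
  ((q|p)?·p)*|r·q|r·(q|r) : 26 states

26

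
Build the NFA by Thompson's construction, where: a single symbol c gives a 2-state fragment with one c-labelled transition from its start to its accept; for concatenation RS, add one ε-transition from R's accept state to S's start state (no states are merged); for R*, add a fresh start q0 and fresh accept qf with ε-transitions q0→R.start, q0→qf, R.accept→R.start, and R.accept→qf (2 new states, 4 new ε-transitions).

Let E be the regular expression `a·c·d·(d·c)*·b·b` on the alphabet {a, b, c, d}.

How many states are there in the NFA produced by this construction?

Per subexpression:
Each of the 7 symbol leaves contributes a 2-state fragment.
  d·c = 4 states
  (d·c)* = 6 states
  a·c·d·(d·c)*·b·b = 16 states

16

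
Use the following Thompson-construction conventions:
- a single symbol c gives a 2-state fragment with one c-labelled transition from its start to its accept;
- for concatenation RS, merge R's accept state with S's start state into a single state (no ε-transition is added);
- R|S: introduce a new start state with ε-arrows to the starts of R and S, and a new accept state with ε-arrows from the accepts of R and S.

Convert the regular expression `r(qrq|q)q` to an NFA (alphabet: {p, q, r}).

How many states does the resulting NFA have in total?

10

Recursing over subexpressions:
Each of the 6 symbol leaves contributes a 2-state fragment.
  qrq = 4 states
  qrq|q = 8 states
  r(qrq|q)q = 10 states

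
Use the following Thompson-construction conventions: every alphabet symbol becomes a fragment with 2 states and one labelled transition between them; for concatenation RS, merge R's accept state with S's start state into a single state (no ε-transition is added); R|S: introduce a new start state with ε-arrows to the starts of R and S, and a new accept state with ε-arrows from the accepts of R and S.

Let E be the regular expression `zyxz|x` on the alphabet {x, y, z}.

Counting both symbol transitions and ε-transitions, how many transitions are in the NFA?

Recursing over subexpressions:
Each of the 5 symbol leaves contributes 1 transition (1 symbol, 0 ε).
  zyxz : 4 transitions (4 symbol, 0 ε)
  zyxz|x : 9 transitions (5 symbol, 4 ε)

9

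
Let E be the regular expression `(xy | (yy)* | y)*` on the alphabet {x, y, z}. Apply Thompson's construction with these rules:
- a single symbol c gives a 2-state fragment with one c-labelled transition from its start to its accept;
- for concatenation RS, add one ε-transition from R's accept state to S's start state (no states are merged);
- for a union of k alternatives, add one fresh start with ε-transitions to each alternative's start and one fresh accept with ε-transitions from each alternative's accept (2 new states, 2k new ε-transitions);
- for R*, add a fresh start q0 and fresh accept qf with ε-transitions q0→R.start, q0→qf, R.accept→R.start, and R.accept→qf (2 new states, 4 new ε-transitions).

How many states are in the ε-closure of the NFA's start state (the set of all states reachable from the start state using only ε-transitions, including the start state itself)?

9

Let C(F) = |ε-closure(F.start)| within fragment F, and note whether F accepts ε. Symbol fragments have C = 1 and do not accept ε. Then:
  xy — same as the first factor's closure: C = 1
  yy — same as the first factor's closure: C = 1
  (yy)* — the star's fresh start ε-reaches both the body's start and the fresh accept: C = 2 + 1 = 3
  xy | (yy)* | y — C = 1 (new start) + (1 + 3 + 1) + 1 (new accept, since some branch ε-reaches its own accept) = 7
  (xy | (yy)* | y)* — the star's fresh start ε-reaches both the body's start and the fresh accept: C = 2 + 7 = 9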